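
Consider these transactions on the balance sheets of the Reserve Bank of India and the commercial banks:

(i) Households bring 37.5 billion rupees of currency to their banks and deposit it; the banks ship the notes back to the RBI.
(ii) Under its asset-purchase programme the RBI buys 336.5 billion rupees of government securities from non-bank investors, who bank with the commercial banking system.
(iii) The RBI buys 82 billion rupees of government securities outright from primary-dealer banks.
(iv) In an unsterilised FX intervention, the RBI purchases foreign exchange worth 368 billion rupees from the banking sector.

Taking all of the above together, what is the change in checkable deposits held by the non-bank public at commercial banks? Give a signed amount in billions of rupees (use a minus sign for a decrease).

Currency deposit 37.5 billion rupees: non-bank counterparties' bank balances rise → +37.5B.
Asset purchase (from non-banks) 336.5 billion rupees: non-bank counterparties' bank balances rise → +336.5B.
OMO purchase (from banks) 82 billion rupees: the counterparty is a bank, so public deposits are unchanged → 0.
FX purchase 368 billion rupees: the counterparty is a bank, so public deposits are unchanged → 0.
Net: 37.5 + 336.5 + 0 + 0 = +374 billion.

+374 billion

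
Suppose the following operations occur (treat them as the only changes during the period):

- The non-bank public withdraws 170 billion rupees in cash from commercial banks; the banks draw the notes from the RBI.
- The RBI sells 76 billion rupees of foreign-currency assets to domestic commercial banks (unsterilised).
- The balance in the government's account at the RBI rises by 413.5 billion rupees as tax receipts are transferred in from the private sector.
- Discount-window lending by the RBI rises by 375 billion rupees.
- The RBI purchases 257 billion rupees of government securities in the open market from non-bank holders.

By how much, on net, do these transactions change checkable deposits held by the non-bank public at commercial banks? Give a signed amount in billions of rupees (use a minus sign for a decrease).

RBI balance sheet:
  Assets:      Securities +257B, Loans to banks +375B, Foreign assets −76B
  Liabilities: Bank reserves −27.5B, Currency in circulation +170B, Government deposits +413.5B
Commercial banking system:
  Assets:      Reserves at CB −27.5B, Foreign assets +76B
  Liabilities: Checkable deposits −326.5B, Borrowings from CB +375B
So the change in checkable deposits held by the non-bank public at commercial banks is -326.5 billion.

-326.5 billion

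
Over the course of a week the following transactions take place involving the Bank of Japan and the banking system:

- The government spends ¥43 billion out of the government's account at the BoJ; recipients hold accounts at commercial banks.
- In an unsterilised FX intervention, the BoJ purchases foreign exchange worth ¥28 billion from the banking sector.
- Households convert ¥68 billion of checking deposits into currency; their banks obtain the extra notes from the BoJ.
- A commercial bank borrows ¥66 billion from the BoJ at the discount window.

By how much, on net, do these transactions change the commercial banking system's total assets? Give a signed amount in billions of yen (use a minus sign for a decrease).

Government spending ¥43 billion: bank balance sheets expand → +¥43B.
FX purchase ¥28 billion: just an asset swap on bank balance sheets → 0.
Currency withdrawal ¥68 billion: bank balance sheets shrink → −¥68B.
Discount-window loan ¥66 billion: bank balance sheets expand → +¥66B.
Net: 43 + 0 − 68 + 66 = +¥41 billion.

+¥41 billion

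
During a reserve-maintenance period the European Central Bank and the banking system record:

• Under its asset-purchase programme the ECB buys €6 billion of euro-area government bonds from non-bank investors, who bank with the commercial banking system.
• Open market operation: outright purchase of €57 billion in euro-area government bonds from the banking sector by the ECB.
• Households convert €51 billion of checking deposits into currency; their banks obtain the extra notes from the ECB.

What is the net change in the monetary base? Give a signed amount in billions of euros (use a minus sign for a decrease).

ECB balance sheet:
  Assets:      Securities +€63B
  Liabilities: Bank reserves +€12B, Currency in circulation +€51B
Monetary base = currency + reserves: +€51B + (+€12B) = +€63 billion.

+€63 billion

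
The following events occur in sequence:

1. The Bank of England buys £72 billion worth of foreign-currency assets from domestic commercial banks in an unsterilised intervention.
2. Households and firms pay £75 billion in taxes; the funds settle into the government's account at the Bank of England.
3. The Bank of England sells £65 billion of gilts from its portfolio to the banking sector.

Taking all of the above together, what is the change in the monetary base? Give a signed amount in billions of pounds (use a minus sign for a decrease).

-£68 billion

Bank of England balance sheet:
  Assets:      Securities −£65B, Foreign assets +£72B
  Liabilities: Bank reserves −£68B, Government deposits +£75B
Commercial banking system:
  Assets:      Reserves at CB −£68B, Securities +£65B, Foreign assets −£72B
  Liabilities: Checkable deposits −£75B
Monetary base = currency + reserves: 0 + (−£68B) = -£68 billion.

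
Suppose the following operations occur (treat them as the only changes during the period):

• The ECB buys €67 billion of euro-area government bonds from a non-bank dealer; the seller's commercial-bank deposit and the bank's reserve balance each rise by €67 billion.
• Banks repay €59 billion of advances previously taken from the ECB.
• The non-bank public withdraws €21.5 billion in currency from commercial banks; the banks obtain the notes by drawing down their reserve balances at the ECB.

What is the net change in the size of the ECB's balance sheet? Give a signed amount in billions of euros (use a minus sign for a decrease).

+€8 billion

Asset purchase (from non-banks) €67 billion: an ECB asset is acquired → +€67B.
Discount-window repayment €59 billion: an ECB asset is shed → −€59B.
Currency withdrawal €21.5 billion: only the composition of liabilities changes → 0.
Net: 67 − 59 + 0 = +€8 billion.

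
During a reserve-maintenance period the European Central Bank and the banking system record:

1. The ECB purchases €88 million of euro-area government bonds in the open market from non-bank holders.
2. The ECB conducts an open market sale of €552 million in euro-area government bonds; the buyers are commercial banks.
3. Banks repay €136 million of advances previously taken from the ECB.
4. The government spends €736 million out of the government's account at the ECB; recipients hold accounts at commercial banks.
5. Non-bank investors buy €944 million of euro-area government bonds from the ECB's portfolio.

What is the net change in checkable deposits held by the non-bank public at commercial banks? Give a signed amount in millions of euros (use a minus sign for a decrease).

-€120 million

Asset purchase (from non-banks) €88 million: non-bank counterparties' bank balances rise → +€88M.
OMO sale (to banks) €552 million: the counterparty is a bank, so public deposits are unchanged → 0.
Discount-window repayment €136 million: the counterparty is a bank, so public deposits are unchanged → 0.
Government spending €736 million: non-bank counterparties' bank balances rise → +€736M.
Asset sale (to non-banks) €944 million: non-bank counterparties' bank balances fall → −€944M.
Net: 88 + 0 + 0 + 736 − 944 = -€120 million.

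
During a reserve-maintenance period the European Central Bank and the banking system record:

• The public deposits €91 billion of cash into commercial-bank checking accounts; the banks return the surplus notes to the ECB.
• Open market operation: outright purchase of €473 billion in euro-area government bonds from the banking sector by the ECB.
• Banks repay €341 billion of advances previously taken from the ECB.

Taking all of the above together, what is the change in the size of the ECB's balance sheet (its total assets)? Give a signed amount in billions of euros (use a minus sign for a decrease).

+€132 billion

Currency deposit €91 billion: only the composition of liabilities changes → 0.
OMO purchase (from banks) €473 billion: an ECB asset is acquired → +€473B.
Discount-window repayment €341 billion: an ECB asset is shed → −€341B.
Net: 0 + 473 − 341 = +€132 billion.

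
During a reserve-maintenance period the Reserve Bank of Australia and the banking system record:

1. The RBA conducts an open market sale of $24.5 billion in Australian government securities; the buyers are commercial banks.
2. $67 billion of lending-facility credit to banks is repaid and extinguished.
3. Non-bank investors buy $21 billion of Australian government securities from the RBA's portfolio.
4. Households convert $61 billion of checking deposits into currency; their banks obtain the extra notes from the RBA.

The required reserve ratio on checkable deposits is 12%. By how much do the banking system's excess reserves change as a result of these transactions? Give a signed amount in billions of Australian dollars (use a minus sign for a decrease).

-$163.66 billion

OMO sale (to banks) $24.5 billion: reserves −$24.5B, deposits 0.
Discount-window repayment $67 billion: reserves −$67B, deposits 0.
Asset sale (to non-banks) $21 billion: reserves −$21B, deposits −$21B.
Currency withdrawal $61 billion: reserves −$61B, deposits −$61B.
Totals: Δreserves = −$173.5B, Δdeposits = −$82B.
Δrequired reserves = 12% × −$82B = −$9.84B.
Δexcess reserves = Δreserves − Δrequired = −$173.5B − (−$9.84B) = -$163.66 billion.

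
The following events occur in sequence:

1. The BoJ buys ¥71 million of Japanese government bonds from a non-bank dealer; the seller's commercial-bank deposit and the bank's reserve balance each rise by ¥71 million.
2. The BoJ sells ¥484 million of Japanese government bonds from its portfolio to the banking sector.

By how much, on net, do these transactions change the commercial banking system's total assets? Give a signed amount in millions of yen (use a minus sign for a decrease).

BoJ balance sheet:
  Assets:      Securities −¥413M
  Liabilities: Bank reserves −¥413M
Commercial banking system:
  Assets:      Reserves at CB −¥413M, Securities +¥484M
  Liabilities: Checkable deposits +¥71M
Change in total bank assets = +¥71 million.

+¥71 million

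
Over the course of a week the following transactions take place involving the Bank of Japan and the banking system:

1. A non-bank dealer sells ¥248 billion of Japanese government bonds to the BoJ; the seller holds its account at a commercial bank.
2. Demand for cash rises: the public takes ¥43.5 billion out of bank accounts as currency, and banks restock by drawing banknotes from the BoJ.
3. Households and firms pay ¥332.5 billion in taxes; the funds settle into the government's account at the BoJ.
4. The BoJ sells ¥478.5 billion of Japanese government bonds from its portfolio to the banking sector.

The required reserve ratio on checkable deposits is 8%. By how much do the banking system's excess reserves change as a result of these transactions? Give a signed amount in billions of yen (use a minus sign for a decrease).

-¥596.26 billion

Asset purchase (from non-banks) ¥248 billion: reserves +¥248B, deposits +¥248B.
Currency withdrawal ¥43.5 billion: reserves −¥43.5B, deposits −¥43.5B.
Government account inflow ¥332.5 billion: reserves −¥332.5B, deposits −¥332.5B.
OMO sale (to banks) ¥478.5 billion: reserves −¥478.5B, deposits 0.
Totals: Δreserves = −¥606.5B, Δdeposits = −¥128B.
Δrequired reserves = 8% × −¥128B = −¥10.24B.
Δexcess reserves = Δreserves − Δrequired = −¥606.5B − (−¥10.24B) = -¥596.26 billion.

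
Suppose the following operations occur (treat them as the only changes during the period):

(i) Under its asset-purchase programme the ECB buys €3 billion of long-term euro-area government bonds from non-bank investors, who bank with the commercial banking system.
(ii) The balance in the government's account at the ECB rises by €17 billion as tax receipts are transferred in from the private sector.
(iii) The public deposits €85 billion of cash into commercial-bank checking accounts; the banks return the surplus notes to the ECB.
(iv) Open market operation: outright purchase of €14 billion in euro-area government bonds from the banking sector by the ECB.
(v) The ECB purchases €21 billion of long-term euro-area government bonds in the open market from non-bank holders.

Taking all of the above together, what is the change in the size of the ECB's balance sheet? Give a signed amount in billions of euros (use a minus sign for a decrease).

+€38 billion

ECB balance sheet:
  Assets:      Securities +€38B
  Liabilities: Bank reserves +€106B, Currency in circulation −€85B, Government deposits +€17B
Commercial banking system:
  Assets:      Reserves at CB +€106B, Securities −€14B
  Liabilities: Checkable deposits +€92B
Change in total ECB assets = +€38 billion.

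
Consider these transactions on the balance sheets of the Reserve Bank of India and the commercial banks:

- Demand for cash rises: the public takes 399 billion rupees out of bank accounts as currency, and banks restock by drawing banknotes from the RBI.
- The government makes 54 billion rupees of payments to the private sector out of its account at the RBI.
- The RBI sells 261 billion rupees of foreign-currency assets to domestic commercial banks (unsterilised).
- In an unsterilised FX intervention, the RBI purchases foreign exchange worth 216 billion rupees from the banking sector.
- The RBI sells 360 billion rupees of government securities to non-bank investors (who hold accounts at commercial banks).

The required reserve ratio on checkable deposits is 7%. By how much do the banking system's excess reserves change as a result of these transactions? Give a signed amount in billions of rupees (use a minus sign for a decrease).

Currency withdrawal 399 billion rupees: reserves −399B, deposits −399B.
Government spending 54 billion rupees: reserves +54B, deposits +54B.
FX sale 261 billion rupees: reserves −261B, deposits 0.
FX purchase 216 billion rupees: reserves +216B, deposits 0.
Asset sale (to non-banks) 360 billion rupees: reserves −360B, deposits −360B.
Totals: Δreserves = −750B, Δdeposits = −705B.
Δrequired reserves = 7% × −705B = −49.35B.
Δexcess reserves = Δreserves − Δrequired = −750B − (−49.35B) = -700.65 billion.

-700.65 billion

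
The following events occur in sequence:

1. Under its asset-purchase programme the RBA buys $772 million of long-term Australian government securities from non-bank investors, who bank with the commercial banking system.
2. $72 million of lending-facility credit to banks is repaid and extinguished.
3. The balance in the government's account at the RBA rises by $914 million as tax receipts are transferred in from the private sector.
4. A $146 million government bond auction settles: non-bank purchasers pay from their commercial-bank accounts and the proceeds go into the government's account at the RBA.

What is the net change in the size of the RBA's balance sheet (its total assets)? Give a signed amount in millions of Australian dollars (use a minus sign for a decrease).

Asset purchase (from non-banks) $772 million: an RBA asset is acquired → +$772M.
Discount-window repayment $72 million: an RBA asset is shed → −$72M.
Government account inflow $914 million: only the composition of liabilities changes → 0.
Government account inflow $146 million: only the composition of liabilities changes → 0.
Net: 772 − 72 + 0 + 0 = +$700 million.

+$700 million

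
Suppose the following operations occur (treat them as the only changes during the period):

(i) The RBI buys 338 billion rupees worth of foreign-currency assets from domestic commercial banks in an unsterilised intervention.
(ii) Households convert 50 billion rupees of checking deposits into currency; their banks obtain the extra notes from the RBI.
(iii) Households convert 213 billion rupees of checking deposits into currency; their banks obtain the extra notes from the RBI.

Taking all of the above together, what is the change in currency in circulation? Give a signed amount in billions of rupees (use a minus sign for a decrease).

RBI balance sheet:
  Assets:      Foreign assets +338B
  Liabilities: Bank reserves +75B, Currency in circulation +263B
So the change in currency in circulation is +263 billion.

+263 billion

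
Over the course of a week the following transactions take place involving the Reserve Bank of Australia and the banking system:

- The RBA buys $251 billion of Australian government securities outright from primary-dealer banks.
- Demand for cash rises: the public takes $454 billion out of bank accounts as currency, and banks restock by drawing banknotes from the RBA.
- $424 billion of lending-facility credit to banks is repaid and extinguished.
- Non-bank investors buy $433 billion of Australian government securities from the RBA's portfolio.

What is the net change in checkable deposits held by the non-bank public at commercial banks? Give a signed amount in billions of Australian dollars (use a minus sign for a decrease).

OMO purchase (from banks) $251 billion: the counterparty is a bank, so public deposits are unchanged → 0.
Currency withdrawal $454 billion: non-bank counterparties' bank balances fall → −$454B.
Discount-window repayment $424 billion: the counterparty is a bank, so public deposits are unchanged → 0.
Asset sale (to non-banks) $433 billion: non-bank counterparties' bank balances fall → −$433B.
Net: 0 − 454 + 0 − 433 = -$887 billion.

-$887 billion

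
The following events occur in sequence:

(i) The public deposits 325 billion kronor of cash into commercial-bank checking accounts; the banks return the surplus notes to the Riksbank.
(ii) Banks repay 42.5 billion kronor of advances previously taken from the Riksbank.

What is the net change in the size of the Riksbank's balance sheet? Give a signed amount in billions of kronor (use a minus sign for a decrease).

-42.5 billion

Riksbank balance sheet:
  Assets:      Loans to banks −42.5B
  Liabilities: Bank reserves +282.5B, Currency in circulation −325B
Commercial banking system:
  Assets:      Reserves at CB +282.5B
  Liabilities: Checkable deposits +325B, Borrowings from CB −42.5B
Change in total Riksbank assets = -42.5 billion.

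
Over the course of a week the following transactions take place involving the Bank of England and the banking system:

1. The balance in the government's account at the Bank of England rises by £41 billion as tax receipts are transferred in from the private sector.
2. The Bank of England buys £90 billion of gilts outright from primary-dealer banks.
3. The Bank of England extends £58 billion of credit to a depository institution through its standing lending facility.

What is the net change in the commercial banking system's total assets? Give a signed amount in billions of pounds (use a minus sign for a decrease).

Bank of England balance sheet:
  Assets:      Securities +£90B, Loans to banks +£58B
  Liabilities: Bank reserves +£107B, Government deposits +£41B
Commercial banking system:
  Assets:      Reserves at CB +£107B, Securities −£90B
  Liabilities: Checkable deposits −£41B, Borrowings from CB +£58B
Change in total bank assets = +£17 billion.

+£17 billion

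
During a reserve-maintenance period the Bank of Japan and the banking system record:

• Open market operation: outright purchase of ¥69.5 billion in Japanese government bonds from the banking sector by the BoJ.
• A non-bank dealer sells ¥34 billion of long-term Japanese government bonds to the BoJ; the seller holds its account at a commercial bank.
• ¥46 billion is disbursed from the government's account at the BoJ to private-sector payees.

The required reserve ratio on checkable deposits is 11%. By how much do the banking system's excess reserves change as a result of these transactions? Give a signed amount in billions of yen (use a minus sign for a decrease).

OMO purchase (from banks) ¥69.5 billion: reserves +¥69.5B, deposits 0.
Asset purchase (from non-banks) ¥34 billion: reserves +¥34B, deposits +¥34B.
Government spending ¥46 billion: reserves +¥46B, deposits +¥46B.
Totals: Δreserves = +¥149.5B, Δdeposits = +¥80B.
Δrequired reserves = 11% × +¥80B = +¥8.8B.
Δexcess reserves = Δreserves − Δrequired = +¥149.5B − (+¥8.8B) = +¥140.7 billion.

+¥140.7 billion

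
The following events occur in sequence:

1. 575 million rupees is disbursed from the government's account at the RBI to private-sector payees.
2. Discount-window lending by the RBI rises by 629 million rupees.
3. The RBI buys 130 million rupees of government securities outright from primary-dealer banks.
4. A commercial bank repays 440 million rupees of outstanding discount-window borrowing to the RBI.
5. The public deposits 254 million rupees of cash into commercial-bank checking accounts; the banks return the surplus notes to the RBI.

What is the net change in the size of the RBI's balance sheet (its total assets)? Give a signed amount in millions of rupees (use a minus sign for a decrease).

+319 million

Government spending 575 million rupees: only the composition of liabilities changes → 0.
Discount-window loan 629 million rupees: an RBI asset is acquired → +629M.
OMO purchase (from banks) 130 million rupees: an RBI asset is acquired → +130M.
Discount-window repayment 440 million rupees: an RBI asset is shed → −440M.
Currency deposit 254 million rupees: only the composition of liabilities changes → 0.
Net: 0 + 629 + 130 − 440 + 0 = +319 million.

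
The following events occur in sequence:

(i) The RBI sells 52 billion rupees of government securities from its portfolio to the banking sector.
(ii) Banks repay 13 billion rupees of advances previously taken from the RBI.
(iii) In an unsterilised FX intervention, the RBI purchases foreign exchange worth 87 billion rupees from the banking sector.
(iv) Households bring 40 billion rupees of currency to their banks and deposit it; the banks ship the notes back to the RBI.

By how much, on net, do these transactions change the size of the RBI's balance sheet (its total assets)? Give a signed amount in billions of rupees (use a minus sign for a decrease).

+22 billion

RBI balance sheet:
  Assets:      Securities −52B, Loans to banks −13B, Foreign assets +87B
  Liabilities: Bank reserves +62B, Currency in circulation −40B
Change in total RBI assets = +22 billion.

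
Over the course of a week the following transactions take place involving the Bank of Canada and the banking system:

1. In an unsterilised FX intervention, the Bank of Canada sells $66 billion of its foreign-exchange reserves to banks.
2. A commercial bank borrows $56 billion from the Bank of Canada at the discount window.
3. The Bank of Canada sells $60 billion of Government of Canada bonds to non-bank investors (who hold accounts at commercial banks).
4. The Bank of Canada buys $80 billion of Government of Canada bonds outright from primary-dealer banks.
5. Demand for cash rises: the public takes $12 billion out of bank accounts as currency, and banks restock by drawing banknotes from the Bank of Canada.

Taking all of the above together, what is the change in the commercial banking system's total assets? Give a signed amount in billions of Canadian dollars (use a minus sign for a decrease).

FX sale $66 billion: just an asset swap on bank balance sheets → 0.
Discount-window loan $56 billion: bank balance sheets expand → +$56B.
Asset sale (to non-banks) $60 billion: bank balance sheets shrink → −$60B.
OMO purchase (from banks) $80 billion: just an asset swap on bank balance sheets → 0.
Currency withdrawal $12 billion: bank balance sheets shrink → −$12B.
Net: 0 + 56 − 60 + 0 − 12 = -$16 billion.

-$16 billion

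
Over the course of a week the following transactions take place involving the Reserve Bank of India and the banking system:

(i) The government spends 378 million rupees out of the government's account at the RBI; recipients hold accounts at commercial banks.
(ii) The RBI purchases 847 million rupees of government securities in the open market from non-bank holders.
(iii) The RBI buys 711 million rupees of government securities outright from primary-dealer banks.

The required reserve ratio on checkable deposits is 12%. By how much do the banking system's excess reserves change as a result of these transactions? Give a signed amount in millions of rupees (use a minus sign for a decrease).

Government spending 378 million rupees: reserves +378M, deposits +378M.
Asset purchase (from non-banks) 847 million rupees: reserves +847M, deposits +847M.
OMO purchase (from banks) 711 million rupees: reserves +711M, deposits 0.
Totals: Δreserves = +1936M, Δdeposits = +1225M.
Δrequired reserves = 12% × +1225M = +147M.
Δexcess reserves = Δreserves − Δrequired = +1936M − (+147M) = +1789 million.

+1789 million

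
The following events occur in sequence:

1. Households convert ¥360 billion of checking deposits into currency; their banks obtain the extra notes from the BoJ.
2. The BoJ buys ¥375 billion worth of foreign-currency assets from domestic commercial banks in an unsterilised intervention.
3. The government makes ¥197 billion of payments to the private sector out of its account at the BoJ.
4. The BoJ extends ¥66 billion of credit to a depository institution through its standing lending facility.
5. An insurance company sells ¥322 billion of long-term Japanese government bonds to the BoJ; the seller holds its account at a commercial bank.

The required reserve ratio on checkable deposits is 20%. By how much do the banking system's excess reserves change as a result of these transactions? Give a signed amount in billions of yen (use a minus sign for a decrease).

Currency withdrawal ¥360 billion: reserves −¥360B, deposits −¥360B.
FX purchase ¥375 billion: reserves +¥375B, deposits 0.
Government spending ¥197 billion: reserves +¥197B, deposits +¥197B.
Discount-window loan ¥66 billion: reserves +¥66B, deposits 0.
Asset purchase (from non-banks) ¥322 billion: reserves +¥322B, deposits +¥322B.
Totals: Δreserves = +¥600B, Δdeposits = +¥159B.
Δrequired reserves = 20% × +¥159B = +¥31.8B.
Δexcess reserves = Δreserves − Δrequired = +¥600B − (+¥31.8B) = +¥568.2 billion.

+¥568.2 billion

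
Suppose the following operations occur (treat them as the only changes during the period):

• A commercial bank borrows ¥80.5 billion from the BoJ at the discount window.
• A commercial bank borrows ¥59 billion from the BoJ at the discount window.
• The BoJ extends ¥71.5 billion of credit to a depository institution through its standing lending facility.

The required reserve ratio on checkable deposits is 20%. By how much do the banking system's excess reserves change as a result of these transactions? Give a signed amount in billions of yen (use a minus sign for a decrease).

+¥211 billion

Discount-window loan ¥80.5 billion: reserves +¥80.5B, deposits 0.
Discount-window loan ¥59 billion: reserves +¥59B, deposits 0.
Discount-window loan ¥71.5 billion: reserves +¥71.5B, deposits 0.
Totals: Δreserves = +¥211B, Δdeposits = 0.
Δrequired reserves = 20% × 0 = 0.
Δexcess reserves = Δreserves − Δrequired = +¥211B − (0) = +¥211 billion.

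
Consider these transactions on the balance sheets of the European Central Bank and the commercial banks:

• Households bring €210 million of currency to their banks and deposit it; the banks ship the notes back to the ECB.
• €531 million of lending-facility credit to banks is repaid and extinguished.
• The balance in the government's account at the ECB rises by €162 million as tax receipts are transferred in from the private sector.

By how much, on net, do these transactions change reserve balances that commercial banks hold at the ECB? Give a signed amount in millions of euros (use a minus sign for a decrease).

-€483 million

ECB balance sheet:
  Assets:      Loans to banks −€531M
  Liabilities: Bank reserves −€483M, Currency in circulation −€210M, Government deposits +€162M
So the change in reserve balances that commercial banks hold at the ECB is -€483 million.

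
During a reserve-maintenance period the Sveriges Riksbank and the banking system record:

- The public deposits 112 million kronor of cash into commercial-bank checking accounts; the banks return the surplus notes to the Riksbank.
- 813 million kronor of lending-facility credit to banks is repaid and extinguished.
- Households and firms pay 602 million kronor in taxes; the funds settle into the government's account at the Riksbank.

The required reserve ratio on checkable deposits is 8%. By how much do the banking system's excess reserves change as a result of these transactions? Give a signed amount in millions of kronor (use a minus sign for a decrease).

Currency deposit 112 million kronor: reserves +112M, deposits +112M.
Discount-window repayment 813 million kronor: reserves −813M, deposits 0.
Government account inflow 602 million kronor: reserves −602M, deposits −602M.
Totals: Δreserves = −1303M, Δdeposits = −490M.
Δrequired reserves = 8% × −490M = −39.2M.
Δexcess reserves = Δreserves − Δrequired = −1303M − (−39.2M) = -1263.8 million.

-1263.8 million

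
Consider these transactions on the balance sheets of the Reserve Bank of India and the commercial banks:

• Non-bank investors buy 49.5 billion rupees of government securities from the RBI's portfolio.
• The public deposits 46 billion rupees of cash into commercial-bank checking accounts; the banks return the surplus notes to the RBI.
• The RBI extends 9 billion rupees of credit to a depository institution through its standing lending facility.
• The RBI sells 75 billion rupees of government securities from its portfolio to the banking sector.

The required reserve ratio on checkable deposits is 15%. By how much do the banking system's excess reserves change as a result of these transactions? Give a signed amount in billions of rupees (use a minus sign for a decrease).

Asset sale (to non-banks) 49.5 billion rupees: reserves −49.5B, deposits −49.5B.
Currency deposit 46 billion rupees: reserves +46B, deposits +46B.
Discount-window loan 9 billion rupees: reserves +9B, deposits 0.
OMO sale (to banks) 75 billion rupees: reserves −75B, deposits 0.
Totals: Δreserves = −69.5B, Δdeposits = −3.5B.
Δrequired reserves = 15% × −3.5B = −0.525B.
Δexcess reserves = Δreserves − Δrequired = −69.5B − (−0.525B) = -68.975 billion.

-68.975 billion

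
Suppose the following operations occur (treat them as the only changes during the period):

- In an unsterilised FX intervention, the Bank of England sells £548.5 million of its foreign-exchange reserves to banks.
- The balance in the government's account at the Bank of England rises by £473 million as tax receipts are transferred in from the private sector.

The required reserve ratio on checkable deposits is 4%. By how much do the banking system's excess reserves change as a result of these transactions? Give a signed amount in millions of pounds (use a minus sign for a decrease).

-£1002.58 million

FX sale £548.5 million: reserves −£548.5M, deposits 0.
Government account inflow £473 million: reserves −£473M, deposits −£473M.
Totals: Δreserves = −£1021.5M, Δdeposits = −£473M.
Δrequired reserves = 4% × −£473M = −£18.92M.
Δexcess reserves = Δreserves − Δrequired = −£1021.5M − (−£18.92M) = -£1002.58 million.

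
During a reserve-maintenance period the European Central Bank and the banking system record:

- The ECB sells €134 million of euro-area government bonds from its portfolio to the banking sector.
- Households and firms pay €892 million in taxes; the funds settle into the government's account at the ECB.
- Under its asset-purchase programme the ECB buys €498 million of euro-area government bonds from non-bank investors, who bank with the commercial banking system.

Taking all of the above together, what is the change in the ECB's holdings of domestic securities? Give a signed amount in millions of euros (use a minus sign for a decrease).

+€364 million

ECB balance sheet:
  Assets:      Securities +€364M
  Liabilities: Bank reserves −€528M, Government deposits +€892M
So the change in the ECB's holdings of domestic securities is +€364 million.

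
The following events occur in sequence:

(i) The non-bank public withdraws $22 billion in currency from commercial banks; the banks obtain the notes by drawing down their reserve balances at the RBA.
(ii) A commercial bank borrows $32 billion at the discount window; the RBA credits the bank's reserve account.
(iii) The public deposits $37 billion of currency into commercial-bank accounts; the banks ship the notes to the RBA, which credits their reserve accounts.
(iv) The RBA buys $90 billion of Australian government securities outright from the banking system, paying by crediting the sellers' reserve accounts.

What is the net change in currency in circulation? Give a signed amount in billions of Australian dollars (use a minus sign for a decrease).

RBA balance sheet:
  Assets:      Securities +$90B, Loans to banks +$32B
  Liabilities: Bank reserves +$137B, Currency in circulation −$15B
Commercial banking system:
  Assets:      Reserves at CB +$137B, Securities −$90B
  Liabilities: Checkable deposits +$15B, Borrowings from CB +$32B
So the change in currency in circulation is -$15 billion.

-$15 billion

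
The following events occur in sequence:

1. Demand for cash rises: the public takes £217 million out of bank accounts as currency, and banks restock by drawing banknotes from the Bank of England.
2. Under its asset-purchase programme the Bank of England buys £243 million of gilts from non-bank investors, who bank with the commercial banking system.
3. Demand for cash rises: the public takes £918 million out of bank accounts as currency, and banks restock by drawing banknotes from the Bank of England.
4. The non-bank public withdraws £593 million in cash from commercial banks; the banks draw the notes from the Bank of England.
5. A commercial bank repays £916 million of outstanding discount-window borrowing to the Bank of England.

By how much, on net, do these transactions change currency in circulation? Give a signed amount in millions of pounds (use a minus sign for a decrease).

+£1728 million

Currency withdrawal £217 million: notes leave the central bank → +£217M.
Asset purchase (from non-banks) £243 million: no currency enters or leaves circulation → 0.
Currency withdrawal £918 million: notes leave the central bank → +£918M.
Currency withdrawal £593 million: notes leave the central bank → +£593M.
Discount-window repayment £916 million: no currency enters or leaves circulation → 0.
Net: 217 + 0 + 918 + 593 + 0 = +£1728 million.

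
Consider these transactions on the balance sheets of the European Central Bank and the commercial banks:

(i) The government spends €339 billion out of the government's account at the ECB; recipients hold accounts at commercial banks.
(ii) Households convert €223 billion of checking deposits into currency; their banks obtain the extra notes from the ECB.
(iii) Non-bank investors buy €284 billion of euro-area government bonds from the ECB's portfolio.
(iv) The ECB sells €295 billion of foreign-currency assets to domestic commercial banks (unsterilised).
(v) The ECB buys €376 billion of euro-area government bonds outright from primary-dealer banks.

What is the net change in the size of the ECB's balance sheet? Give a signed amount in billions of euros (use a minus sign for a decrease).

Government spending €339 billion: only the composition of liabilities changes → 0.
Currency withdrawal €223 billion: only the composition of liabilities changes → 0.
Asset sale (to non-banks) €284 billion: an ECB asset is shed → −€284B.
FX sale €295 billion: an ECB asset is shed → −€295B.
OMO purchase (from banks) €376 billion: an ECB asset is acquired → +€376B.
Net: 0 + 0 − 284 − 295 + 376 = -€203 billion.

-€203 billion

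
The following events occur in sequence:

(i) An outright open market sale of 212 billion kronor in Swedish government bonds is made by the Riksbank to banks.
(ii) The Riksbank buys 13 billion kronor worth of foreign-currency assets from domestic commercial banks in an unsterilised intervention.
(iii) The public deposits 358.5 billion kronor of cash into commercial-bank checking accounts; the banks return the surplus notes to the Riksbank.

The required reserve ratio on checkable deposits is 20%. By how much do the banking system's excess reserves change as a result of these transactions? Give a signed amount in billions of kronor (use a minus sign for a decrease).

+87.8 billion

OMO sale (to banks) 212 billion kronor: reserves −212B, deposits 0.
FX purchase 13 billion kronor: reserves +13B, deposits 0.
Currency deposit 358.5 billion kronor: reserves +358.5B, deposits +358.5B.
Totals: Δreserves = +159.5B, Δdeposits = +358.5B.
Δrequired reserves = 20% × +358.5B = +71.7B.
Δexcess reserves = Δreserves − Δrequired = +159.5B − (+71.7B) = +87.8 billion.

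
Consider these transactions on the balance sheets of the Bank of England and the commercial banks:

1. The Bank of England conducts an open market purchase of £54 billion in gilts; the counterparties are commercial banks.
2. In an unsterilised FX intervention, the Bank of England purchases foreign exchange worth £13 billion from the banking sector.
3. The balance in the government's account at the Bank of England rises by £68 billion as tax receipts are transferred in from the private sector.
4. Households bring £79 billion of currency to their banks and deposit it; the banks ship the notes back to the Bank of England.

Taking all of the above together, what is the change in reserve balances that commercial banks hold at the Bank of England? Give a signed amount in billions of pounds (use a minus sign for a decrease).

Bank of England balance sheet:
  Assets:      Securities +£54B, Foreign assets +£13B
  Liabilities: Bank reserves +£78B, Currency in circulation −£79B, Government deposits +£68B
Commercial banking system:
  Assets:      Reserves at CB +£78B, Securities −£54B, Foreign assets −£13B
  Liabilities: Checkable deposits +£11B
So the change in reserve balances that commercial banks hold at the Bank of England is +£78 billion.

+£78 billion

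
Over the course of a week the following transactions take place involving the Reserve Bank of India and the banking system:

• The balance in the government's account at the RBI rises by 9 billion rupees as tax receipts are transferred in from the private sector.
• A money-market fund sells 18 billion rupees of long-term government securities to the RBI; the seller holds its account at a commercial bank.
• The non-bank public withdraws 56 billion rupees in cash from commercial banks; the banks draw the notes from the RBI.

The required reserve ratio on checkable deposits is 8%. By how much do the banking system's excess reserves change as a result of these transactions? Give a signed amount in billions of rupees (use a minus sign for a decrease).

Government account inflow 9 billion rupees: reserves −9B, deposits −9B.
Asset purchase (from non-banks) 18 billion rupees: reserves +18B, deposits +18B.
Currency withdrawal 56 billion rupees: reserves −56B, deposits −56B.
Totals: Δreserves = −47B, Δdeposits = −47B.
Δrequired reserves = 8% × −47B = −3.76B.
Δexcess reserves = Δreserves − Δrequired = −47B − (−3.76B) = -43.24 billion.

-43.24 billion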